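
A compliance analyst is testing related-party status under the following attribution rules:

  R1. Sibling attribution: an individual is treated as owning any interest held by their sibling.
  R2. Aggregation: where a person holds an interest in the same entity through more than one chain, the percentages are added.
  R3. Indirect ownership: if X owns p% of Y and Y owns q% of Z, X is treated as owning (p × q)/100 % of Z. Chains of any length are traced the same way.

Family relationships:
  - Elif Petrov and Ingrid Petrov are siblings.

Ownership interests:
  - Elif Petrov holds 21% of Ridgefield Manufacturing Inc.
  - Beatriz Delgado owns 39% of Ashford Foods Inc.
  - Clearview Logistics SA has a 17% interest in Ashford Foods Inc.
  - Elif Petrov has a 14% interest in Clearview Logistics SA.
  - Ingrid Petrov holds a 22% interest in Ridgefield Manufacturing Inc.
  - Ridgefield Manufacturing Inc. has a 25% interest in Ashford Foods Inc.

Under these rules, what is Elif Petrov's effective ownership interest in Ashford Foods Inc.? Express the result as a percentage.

By sibling attribution (R1), Elif Petrov is treated as also owning Ingrid Petrov's interest in Ridgefield Manufacturing Inc, giving 21% + 22% = 43%.
Chain via Clearview Logistics SA (R3): 14% × 17% = 2.38% of Ashford Foods Inc.
Chain via Ridgefield Manufacturing Inc. (R3): 43% × 25% = 10.75% of Ashford Foods Inc.
Aggregating (R2): 2.38% + 10.75% = 13.13%.

13.13%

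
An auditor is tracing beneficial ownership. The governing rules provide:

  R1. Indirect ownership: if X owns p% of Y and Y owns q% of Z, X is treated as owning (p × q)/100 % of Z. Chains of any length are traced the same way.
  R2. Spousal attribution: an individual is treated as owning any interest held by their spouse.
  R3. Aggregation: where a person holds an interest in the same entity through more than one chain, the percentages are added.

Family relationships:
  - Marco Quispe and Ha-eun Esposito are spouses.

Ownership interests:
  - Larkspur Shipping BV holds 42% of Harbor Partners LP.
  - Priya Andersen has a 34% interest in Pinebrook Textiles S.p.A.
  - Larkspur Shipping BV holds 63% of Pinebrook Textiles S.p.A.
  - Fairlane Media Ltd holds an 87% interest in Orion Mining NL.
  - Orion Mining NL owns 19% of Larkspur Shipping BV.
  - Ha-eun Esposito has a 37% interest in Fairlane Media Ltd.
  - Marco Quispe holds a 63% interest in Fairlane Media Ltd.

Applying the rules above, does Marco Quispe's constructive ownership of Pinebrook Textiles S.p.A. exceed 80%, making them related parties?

By spousal attribution (R2), Marco Quispe is treated as also owning Ha-eun Esposito's interest in Fairlane Media Ltd, giving 63% + 37% = 100%.
Chain via Fairlane Media Ltd → Orion Mining NL → Larkspur Shipping BV (R1): 100% × 87% × 19% × 63% = 10.4139% of Pinebrook Textiles S.p.A.
10.4139% does not exceed the 80% threshold, so Marco is not a related party to Pinebrook Textiles S.p.A.

No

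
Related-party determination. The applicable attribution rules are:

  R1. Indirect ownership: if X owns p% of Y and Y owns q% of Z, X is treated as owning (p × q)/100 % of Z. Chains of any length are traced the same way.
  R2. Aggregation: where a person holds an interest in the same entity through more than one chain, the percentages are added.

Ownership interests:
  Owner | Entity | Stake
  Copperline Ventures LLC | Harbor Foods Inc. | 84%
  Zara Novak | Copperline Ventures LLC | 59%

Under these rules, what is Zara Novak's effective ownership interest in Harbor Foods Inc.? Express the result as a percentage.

Chain via Copperline Ventures LLC (R1): 59% × 84% = 49.56% of Harbor Foods Inc.

49.56%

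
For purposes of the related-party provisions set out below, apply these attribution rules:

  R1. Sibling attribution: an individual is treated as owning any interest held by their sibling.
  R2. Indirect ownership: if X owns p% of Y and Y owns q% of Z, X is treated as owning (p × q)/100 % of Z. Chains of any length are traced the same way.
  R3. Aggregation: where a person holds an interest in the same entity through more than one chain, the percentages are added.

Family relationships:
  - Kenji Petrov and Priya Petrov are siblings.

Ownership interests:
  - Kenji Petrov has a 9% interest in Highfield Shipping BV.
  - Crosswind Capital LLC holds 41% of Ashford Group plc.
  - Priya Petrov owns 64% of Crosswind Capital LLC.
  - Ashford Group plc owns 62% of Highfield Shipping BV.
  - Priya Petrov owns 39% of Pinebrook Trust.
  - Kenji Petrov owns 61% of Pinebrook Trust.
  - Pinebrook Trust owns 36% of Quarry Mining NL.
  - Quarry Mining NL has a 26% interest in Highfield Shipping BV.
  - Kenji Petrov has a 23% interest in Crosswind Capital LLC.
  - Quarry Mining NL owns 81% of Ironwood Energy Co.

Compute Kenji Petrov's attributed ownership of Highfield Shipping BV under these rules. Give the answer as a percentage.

By sibling attribution (R1), Kenji Petrov is treated as also owning Priya Petrov's interest in Pinebrook Trust, giving 61% + 39% = 100%.
By sibling attribution (R1), Kenji Petrov is treated as also owning Priya Petrov's interest in Crosswind Capital LLC, giving 23% + 64% = 87%.
Chain via Pinebrook Trust → Quarry Mining NL (R2): 100% × 36% × 26% = 9.36% of Highfield Shipping BV.
Chain via Crosswind Capital LLC → Ashford Group plc (R2): 87% × 41% × 62% = 22.1154% of Highfield Shipping BV.
Direct interest in Highfield Shipping BV: 9%.
Aggregating (R3): 9.36% + 22.1154% + 9% = 40.4754%.

40.4754%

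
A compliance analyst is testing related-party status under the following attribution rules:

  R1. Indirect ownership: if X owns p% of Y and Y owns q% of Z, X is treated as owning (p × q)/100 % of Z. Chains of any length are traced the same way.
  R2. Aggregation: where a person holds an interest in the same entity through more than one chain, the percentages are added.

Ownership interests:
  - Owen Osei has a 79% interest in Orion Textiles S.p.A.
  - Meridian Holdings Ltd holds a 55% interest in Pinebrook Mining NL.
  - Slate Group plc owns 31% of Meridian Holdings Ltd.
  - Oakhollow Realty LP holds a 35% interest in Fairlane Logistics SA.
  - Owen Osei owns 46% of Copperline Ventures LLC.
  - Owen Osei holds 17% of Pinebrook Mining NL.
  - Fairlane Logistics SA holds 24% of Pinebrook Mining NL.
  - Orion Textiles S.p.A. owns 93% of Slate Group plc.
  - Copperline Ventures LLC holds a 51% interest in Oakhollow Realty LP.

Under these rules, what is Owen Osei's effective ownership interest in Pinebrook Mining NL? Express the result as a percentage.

Chain via Copperline Ventures LLC → Oakhollow Realty LP → Fairlane Logistics SA (R1): 46% × 51% × 35% × 24% = 1.97064% of Pinebrook Mining NL.
Chain via Orion Textiles S.p.A. → Slate Group plc → Meridian Holdings Ltd (R1): 79% × 93% × 31% × 55% = 12.526635% of Pinebrook Mining NL.
Direct interest in Pinebrook Mining NL: 17%.
Aggregating (R2): 1.97064% + 12.526635% + 17% = 31.497275%.

31.497275%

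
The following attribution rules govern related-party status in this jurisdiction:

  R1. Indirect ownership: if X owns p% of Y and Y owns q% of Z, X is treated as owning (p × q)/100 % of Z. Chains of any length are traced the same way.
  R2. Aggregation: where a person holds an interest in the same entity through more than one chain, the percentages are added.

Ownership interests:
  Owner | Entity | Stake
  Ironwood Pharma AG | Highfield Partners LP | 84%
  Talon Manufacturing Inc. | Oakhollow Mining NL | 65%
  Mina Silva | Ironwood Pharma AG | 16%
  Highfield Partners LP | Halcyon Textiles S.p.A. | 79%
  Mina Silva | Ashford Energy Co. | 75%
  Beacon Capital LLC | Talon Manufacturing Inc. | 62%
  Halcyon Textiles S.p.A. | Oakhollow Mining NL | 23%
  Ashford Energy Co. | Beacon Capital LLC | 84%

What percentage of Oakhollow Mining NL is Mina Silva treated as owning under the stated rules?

Chain via Ashford Energy Co. → Beacon Capital LLC → Talon Manufacturing Inc. (R1): 75% × 84% × 62% × 65% = 25.389% of Oakhollow Mining NL.
Chain via Ironwood Pharma AG → Highfield Partners LP → Halcyon Textiles S.p.A. (R1): 16% × 84% × 79% × 23% = 2.442048% of Oakhollow Mining NL.
Aggregating (R2): 25.389% + 2.442048% = 27.831048%.

27.831048%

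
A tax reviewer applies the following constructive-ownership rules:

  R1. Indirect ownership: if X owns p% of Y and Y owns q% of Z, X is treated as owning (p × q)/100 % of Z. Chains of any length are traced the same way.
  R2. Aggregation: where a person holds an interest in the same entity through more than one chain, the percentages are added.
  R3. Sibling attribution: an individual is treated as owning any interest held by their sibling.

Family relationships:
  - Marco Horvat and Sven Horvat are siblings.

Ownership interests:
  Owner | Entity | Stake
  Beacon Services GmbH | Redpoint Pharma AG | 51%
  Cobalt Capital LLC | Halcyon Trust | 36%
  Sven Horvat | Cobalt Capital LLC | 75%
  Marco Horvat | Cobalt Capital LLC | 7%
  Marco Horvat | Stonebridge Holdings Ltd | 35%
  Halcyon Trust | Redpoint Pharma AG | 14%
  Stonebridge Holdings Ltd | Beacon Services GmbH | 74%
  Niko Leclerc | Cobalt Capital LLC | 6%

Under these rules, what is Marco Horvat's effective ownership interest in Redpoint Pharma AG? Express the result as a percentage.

By sibling attribution (R3), Marco Horvat is treated as also owning Sven Horvat's interest in Cobalt Capital LLC, giving 7% + 75% = 82%.
Chain via Stonebridge Holdings Ltd → Beacon Services GmbH (R1): 35% × 74% × 51% = 13.209% of Redpoint Pharma AG.
Chain via Cobalt Capital LLC → Halcyon Trust (R1): 82% × 36% × 14% = 4.1328% of Redpoint Pharma AG.
Aggregating (R2): 13.209% + 4.1328% = 17.3418%.

17.3418%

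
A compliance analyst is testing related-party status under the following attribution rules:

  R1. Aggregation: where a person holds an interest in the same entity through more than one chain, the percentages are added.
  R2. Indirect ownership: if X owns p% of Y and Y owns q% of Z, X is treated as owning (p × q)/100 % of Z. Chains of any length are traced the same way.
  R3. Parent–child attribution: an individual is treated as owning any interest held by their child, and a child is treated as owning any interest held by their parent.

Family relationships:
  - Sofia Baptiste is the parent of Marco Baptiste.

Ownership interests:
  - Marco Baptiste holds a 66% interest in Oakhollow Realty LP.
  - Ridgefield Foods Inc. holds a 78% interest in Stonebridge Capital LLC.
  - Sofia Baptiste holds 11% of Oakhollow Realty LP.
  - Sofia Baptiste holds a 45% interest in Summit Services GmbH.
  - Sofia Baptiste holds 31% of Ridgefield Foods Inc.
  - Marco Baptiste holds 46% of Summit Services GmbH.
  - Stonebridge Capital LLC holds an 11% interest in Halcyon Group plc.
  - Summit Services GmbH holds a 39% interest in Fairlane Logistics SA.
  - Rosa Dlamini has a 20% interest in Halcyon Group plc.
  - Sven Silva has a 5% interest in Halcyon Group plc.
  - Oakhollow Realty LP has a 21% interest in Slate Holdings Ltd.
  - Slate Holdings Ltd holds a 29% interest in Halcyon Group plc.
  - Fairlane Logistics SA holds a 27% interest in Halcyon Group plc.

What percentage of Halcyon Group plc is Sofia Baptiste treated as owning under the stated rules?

By parent–child attribution (R3), Sofia Baptiste is treated as also owning Marco Baptiste's interest in Summit Services GmbH, giving 45% + 46% = 91%.
By parent–child attribution (R3), Sofia Baptiste is treated as also owning Marco Baptiste's interest in Oakhollow Realty LP, giving 11% + 66% = 77%.
Chain via Ridgefield Foods Inc. → Stonebridge Capital LLC (R2): 31% × 78% × 11% = 2.6598% of Halcyon Group plc.
Chain via Summit Services GmbH → Fairlane Logistics SA (R2): 91% × 39% × 27% = 9.5823% of Halcyon Group plc.
Chain via Oakhollow Realty LP → Slate Holdings Ltd (R2): 77% × 21% × 29% = 4.6893% of Halcyon Group plc.
Aggregating (R1): 2.6598% + 9.5823% + 4.6893% = 16.9314%.

16.9314%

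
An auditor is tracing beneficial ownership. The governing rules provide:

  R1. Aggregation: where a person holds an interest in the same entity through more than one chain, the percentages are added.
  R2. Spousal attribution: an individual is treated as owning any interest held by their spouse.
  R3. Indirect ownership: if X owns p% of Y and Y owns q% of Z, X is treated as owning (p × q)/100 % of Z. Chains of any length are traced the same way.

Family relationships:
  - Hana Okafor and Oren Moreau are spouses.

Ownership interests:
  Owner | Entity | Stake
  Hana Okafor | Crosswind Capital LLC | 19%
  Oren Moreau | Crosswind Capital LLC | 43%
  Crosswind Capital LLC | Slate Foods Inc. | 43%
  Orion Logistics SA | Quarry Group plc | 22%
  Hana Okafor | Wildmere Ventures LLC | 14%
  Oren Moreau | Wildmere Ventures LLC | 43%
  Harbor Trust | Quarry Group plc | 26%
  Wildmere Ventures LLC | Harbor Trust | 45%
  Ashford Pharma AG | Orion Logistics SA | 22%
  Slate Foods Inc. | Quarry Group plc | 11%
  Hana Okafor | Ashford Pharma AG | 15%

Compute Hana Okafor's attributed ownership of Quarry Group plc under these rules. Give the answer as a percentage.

By spousal attribution (R2), Hana Okafor is treated as also owning Oren Moreau's interest in Crosswind Capital LLC, giving 19% + 43% = 62%.
By spousal attribution (R2), Hana Okafor is treated as also owning Oren Moreau's interest in Wildmere Ventures LLC, giving 14% + 43% = 57%.
Chain via Crosswind Capital LLC → Slate Foods Inc. (R3): 62% × 43% × 11% = 2.9326% of Quarry Group plc.
Chain via Ashford Pharma AG → Orion Logistics SA (R3): 15% × 22% × 22% = 0.726% of Quarry Group plc.
Chain via Wildmere Ventures LLC → Harbor Trust (R3): 57% × 45% × 26% = 6.669% of Quarry Group plc.
Aggregating (R1): 2.9326% + 0.726% + 6.669% = 10.3276%.

10.3276%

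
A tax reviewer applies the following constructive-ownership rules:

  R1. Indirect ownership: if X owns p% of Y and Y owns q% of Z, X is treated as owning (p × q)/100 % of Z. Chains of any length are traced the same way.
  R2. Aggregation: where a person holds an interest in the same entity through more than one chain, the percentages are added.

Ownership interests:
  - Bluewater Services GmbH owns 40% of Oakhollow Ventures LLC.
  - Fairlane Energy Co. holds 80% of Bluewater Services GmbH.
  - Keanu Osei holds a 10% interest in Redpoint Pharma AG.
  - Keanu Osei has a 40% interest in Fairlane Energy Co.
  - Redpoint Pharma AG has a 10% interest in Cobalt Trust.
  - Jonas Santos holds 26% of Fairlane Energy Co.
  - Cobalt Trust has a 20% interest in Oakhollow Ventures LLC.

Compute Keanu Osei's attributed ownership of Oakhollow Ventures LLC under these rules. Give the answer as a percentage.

Chain via Redpoint Pharma AG → Cobalt Trust (R1): 10% × 10% × 20% = 0.2% of Oakhollow Ventures LLC.
Chain via Fairlane Energy Co. → Bluewater Services GmbH (R1): 40% × 80% × 40% = 12.8% of Oakhollow Ventures LLC.
Aggregating (R2): 0.2% + 12.8% = 13%.

13%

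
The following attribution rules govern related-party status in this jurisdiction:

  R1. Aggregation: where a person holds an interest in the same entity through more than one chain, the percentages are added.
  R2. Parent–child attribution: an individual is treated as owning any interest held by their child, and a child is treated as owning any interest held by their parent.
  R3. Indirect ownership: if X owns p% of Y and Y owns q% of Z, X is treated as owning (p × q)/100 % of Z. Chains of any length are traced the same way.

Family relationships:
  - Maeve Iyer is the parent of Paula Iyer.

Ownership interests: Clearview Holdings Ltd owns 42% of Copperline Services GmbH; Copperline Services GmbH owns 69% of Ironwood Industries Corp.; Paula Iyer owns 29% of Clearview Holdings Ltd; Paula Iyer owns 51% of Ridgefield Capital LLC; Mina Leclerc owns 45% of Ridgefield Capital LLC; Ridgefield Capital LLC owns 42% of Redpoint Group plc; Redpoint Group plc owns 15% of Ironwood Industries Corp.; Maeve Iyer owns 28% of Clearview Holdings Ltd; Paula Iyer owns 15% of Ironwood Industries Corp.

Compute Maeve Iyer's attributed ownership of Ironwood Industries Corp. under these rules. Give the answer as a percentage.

34.7316%

By parent–child attribution (R2), Maeve Iyer is treated as also owning Paula Iyer's interest in Clearview Holdings Ltd, giving 28% + 29% = 57%.
By parent–child attribution (R2), Maeve Iyer is treated as owning Paula Iyer's 51% interest in Ridgefield Capital LLC.
By parent–child attribution (R2), Maeve Iyer is treated as owning Paula Iyer's 15% interest in Ironwood Industries Corp.
Chain via Clearview Holdings Ltd → Copperline Services GmbH (R3): 57% × 42% × 69% = 16.5186% of Ironwood Industries Corp.
Chain via Ridgefield Capital LLC → Redpoint Group plc (R3): 51% × 42% × 15% = 3.213% of Ironwood Industries Corp.
Direct interest in Ironwood Industries Corp: 15%.
Aggregating (R1): 16.5186% + 3.213% + 15% = 34.7316%.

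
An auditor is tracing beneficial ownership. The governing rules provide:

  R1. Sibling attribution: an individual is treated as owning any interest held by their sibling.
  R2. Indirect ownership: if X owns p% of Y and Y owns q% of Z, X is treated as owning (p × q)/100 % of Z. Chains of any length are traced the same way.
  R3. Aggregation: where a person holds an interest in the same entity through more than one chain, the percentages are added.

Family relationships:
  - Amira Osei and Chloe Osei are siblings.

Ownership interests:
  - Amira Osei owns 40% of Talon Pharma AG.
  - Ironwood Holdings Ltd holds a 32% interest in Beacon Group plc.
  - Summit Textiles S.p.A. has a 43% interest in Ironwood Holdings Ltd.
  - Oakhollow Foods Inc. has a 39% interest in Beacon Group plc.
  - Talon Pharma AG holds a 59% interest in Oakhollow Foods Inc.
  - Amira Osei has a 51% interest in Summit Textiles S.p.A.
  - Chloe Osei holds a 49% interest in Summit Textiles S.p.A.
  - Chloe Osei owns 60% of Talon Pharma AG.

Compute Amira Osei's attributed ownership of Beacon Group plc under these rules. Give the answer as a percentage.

36.77%

By sibling attribution (R1), Amira Osei is treated as also owning Chloe Osei's interest in Talon Pharma AG, giving 40% + 60% = 100%.
By sibling attribution (R1), Amira Osei is treated as also owning Chloe Osei's interest in Summit Textiles S.p.A, giving 51% + 49% = 100%.
Chain via Talon Pharma AG → Oakhollow Foods Inc. (R2): 100% × 59% × 39% = 23.01% of Beacon Group plc.
Chain via Summit Textiles S.p.A. → Ironwood Holdings Ltd (R2): 100% × 43% × 32% = 13.76% of Beacon Group plc.
Aggregating (R3): 23.01% + 13.76% = 36.77%.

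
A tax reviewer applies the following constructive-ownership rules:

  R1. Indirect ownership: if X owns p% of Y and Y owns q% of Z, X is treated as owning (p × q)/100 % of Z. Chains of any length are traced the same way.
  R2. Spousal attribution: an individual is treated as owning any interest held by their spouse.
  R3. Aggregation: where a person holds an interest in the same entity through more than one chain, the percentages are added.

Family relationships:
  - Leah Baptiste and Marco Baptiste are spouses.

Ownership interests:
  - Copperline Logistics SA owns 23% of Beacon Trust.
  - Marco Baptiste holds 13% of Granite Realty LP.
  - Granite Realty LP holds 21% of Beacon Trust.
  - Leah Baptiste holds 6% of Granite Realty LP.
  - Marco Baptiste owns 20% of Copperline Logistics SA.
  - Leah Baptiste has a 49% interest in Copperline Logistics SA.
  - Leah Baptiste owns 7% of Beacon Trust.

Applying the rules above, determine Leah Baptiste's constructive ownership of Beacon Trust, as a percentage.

By spousal attribution (R2), Leah Baptiste is treated as also owning Marco Baptiste's interest in Copperline Logistics SA, giving 49% + 20% = 69%.
By spousal attribution (R2), Leah Baptiste is treated as also owning Marco Baptiste's interest in Granite Realty LP, giving 6% + 13% = 19%.
Chain via Copperline Logistics SA (R1): 69% × 23% = 15.87% of Beacon Trust.
Chain via Granite Realty LP (R1): 19% × 21% = 3.99% of Beacon Trust.
Direct interest in Beacon Trust: 7%.
Aggregating (R3): 15.87% + 3.99% + 7% = 26.86%.

26.86%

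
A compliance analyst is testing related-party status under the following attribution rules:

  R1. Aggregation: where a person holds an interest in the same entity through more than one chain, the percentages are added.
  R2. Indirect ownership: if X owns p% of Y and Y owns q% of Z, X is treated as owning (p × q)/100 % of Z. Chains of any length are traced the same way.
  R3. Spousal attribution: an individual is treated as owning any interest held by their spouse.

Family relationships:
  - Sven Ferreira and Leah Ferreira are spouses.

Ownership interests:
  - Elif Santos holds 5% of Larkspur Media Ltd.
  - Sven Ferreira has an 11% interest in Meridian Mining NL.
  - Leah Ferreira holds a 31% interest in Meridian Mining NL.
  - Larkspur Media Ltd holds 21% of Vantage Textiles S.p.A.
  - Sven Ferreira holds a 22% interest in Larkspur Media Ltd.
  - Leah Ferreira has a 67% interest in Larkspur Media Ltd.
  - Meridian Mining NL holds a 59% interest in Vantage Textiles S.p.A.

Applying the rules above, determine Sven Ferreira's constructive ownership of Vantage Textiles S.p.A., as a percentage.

43.47%

By spousal attribution (R3), Sven Ferreira is treated as also owning Leah Ferreira's interest in Meridian Mining NL, giving 11% + 31% = 42%.
By spousal attribution (R3), Sven Ferreira is treated as also owning Leah Ferreira's interest in Larkspur Media Ltd, giving 22% + 67% = 89%.
Chain via Meridian Mining NL (R2): 42% × 59% = 24.78% of Vantage Textiles S.p.A.
Chain via Larkspur Media Ltd (R2): 89% × 21% = 18.69% of Vantage Textiles S.p.A.
Aggregating (R1): 24.78% + 18.69% = 43.47%.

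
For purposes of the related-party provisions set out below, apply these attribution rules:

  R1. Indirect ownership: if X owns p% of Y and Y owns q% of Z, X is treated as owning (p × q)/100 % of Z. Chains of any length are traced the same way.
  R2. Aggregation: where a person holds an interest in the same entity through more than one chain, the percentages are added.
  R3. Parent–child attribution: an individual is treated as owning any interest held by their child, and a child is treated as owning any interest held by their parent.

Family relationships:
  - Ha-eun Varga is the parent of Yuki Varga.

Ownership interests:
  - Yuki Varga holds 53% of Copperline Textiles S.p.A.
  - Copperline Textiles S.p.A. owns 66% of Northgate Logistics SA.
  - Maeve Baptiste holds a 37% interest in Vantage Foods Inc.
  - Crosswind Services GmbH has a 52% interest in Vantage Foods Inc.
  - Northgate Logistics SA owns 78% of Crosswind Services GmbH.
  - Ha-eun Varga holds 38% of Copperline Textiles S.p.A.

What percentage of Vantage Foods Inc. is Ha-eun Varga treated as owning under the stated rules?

24.360336%

By parent–child attribution (R3), Ha-eun Varga is treated as also owning Yuki Varga's interest in Copperline Textiles S.p.A, giving 38% + 53% = 91%.
Chain via Copperline Textiles S.p.A. → Northgate Logistics SA → Crosswind Services GmbH (R1): 91% × 66% × 78% × 52% = 24.360336% of Vantage Foods Inc.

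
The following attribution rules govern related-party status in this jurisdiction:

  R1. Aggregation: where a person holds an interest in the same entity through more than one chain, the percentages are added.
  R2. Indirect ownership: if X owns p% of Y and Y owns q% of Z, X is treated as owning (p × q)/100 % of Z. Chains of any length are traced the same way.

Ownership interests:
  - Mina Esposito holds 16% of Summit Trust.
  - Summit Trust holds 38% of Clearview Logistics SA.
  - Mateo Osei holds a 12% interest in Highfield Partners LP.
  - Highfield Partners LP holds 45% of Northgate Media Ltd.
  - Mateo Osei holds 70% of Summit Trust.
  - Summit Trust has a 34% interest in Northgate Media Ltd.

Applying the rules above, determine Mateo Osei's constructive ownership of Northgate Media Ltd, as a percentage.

29.2%

Chain via Highfield Partners LP (R2): 12% × 45% = 5.4% of Northgate Media Ltd.
Chain via Summit Trust (R2): 70% × 34% = 23.8% of Northgate Media Ltd.
Aggregating (R1): 5.4% + 23.8% = 29.2%.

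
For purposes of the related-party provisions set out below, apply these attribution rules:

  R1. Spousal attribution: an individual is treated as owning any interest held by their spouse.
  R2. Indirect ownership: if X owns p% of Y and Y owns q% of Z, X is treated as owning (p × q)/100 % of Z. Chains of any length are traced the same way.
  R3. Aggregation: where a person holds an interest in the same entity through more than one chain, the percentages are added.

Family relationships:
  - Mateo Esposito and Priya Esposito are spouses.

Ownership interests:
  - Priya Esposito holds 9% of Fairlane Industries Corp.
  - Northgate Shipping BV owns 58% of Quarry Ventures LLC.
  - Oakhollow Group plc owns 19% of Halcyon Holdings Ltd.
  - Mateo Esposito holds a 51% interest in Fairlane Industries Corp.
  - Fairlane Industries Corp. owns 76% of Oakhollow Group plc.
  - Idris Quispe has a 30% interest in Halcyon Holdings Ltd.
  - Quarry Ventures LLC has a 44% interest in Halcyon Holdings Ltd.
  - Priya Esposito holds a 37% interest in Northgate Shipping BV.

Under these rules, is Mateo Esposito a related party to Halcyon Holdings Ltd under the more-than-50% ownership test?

By spousal attribution (R1), Mateo Esposito is treated as also owning Priya Esposito's interest in Fairlane Industries Corp, giving 51% + 9% = 60%.
By spousal attribution (R1), Mateo Esposito is treated as owning Priya Esposito's 37% interest in Northgate Shipping BV.
Chain via Fairlane Industries Corp. → Oakhollow Group plc (R2): 60% × 76% × 19% = 8.664% of Halcyon Holdings Ltd.
Chain via Northgate Shipping BV → Quarry Ventures LLC (R2): 37% × 58% × 44% = 9.4424% of Halcyon Holdings Ltd.
Aggregating (R3): 8.664% + 9.4424% = 18.1064%.
18.1064% does not exceed the 50% threshold, so Mateo is not a related party to Halcyon Holdings Ltd.

No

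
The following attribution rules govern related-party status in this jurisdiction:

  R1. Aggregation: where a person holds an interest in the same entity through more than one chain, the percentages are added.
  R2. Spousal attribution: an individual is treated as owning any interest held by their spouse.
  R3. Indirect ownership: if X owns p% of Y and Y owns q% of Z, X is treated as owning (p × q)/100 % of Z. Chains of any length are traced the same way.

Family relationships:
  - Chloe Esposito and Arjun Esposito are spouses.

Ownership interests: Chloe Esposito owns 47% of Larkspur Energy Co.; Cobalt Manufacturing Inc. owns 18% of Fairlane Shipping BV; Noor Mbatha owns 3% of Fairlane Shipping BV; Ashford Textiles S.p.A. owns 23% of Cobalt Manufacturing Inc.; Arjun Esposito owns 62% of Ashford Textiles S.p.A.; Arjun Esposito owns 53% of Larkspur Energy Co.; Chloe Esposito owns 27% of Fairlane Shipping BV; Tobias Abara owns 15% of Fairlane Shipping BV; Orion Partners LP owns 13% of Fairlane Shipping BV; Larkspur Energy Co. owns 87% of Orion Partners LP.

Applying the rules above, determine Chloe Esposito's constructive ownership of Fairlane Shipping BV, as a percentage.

By spousal attribution (R2), Chloe Esposito is treated as also owning Arjun Esposito's interest in Larkspur Energy Co, giving 47% + 53% = 100%.
By spousal attribution (R2), Chloe Esposito is treated as owning Arjun Esposito's 62% interest in Ashford Textiles S.p.A.
Chain via Larkspur Energy Co. → Orion Partners LP (R3): 100% × 87% × 13% = 11.31% of Fairlane Shipping BV.
Direct interest in Fairlane Shipping BV: 27%.
Chain via Ashford Textiles S.p.A. → Cobalt Manufacturing Inc. (R3): 62% × 23% × 18% = 2.5668% of Fairlane Shipping BV.
Aggregating (R1): 11.31% + 27% + 2.5668% = 40.8768%.

40.8768%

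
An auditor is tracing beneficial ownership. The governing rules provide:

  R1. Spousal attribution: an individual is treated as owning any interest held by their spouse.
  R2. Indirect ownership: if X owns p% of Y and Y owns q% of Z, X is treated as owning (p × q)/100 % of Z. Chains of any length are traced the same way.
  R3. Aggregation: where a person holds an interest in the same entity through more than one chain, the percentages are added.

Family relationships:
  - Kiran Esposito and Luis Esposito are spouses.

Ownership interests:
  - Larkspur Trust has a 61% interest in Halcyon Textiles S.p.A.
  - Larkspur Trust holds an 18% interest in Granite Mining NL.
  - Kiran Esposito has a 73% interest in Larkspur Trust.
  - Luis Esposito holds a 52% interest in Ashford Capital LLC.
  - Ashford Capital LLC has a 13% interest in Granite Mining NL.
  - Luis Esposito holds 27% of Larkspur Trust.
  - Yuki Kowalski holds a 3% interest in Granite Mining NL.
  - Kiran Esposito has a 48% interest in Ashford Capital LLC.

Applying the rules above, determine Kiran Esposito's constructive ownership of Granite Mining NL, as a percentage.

By spousal attribution (R1), Kiran Esposito is treated as also owning Luis Esposito's interest in Larkspur Trust, giving 73% + 27% = 100%.
By spousal attribution (R1), Kiran Esposito is treated as also owning Luis Esposito's interest in Ashford Capital LLC, giving 48% + 52% = 100%.
Chain via Larkspur Trust (R2): 100% × 18% = 18% of Granite Mining NL.
Chain via Ashford Capital LLC (R2): 100% × 13% = 13% of Granite Mining NL.
Aggregating (R3): 18% + 13% = 31%.

31%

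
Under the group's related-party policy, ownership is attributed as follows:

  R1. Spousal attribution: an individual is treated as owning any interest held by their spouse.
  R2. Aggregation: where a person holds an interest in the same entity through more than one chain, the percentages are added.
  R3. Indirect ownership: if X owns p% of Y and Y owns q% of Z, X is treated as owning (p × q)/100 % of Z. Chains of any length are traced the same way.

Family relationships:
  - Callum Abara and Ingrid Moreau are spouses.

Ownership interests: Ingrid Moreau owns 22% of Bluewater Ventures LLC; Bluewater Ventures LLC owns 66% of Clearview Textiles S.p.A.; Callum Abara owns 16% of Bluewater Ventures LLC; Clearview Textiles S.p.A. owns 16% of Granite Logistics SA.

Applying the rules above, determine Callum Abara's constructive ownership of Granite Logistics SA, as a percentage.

4.0128%

By spousal attribution (R1), Callum Abara is treated as also owning Ingrid Moreau's interest in Bluewater Ventures LLC, giving 16% + 22% = 38%.
Chain via Bluewater Ventures LLC → Clearview Textiles S.p.A. (R3): 38% × 66% × 16% = 4.0128% of Granite Logistics SA.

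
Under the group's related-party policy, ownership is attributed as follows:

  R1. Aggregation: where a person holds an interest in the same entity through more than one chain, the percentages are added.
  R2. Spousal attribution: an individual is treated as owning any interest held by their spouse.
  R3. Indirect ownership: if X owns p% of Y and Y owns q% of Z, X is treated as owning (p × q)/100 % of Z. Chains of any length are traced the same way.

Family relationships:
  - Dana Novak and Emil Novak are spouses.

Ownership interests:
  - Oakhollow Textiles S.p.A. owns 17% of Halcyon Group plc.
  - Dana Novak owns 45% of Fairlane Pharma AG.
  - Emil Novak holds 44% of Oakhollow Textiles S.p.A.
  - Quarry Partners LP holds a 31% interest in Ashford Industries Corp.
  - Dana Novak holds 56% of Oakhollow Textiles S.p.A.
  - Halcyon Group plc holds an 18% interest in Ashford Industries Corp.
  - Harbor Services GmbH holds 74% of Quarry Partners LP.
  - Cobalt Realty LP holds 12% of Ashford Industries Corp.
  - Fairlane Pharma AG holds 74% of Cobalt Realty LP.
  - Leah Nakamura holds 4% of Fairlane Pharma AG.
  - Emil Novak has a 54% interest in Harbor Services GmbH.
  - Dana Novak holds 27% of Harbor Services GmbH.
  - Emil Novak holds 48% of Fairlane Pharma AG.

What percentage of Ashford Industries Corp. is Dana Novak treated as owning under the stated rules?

By spousal attribution (R2), Dana Novak is treated as also owning Emil Novak's interest in Oakhollow Textiles S.p.A, giving 56% + 44% = 100%.
By spousal attribution (R2), Dana Novak is treated as also owning Emil Novak's interest in Harbor Services GmbH, giving 27% + 54% = 81%.
By spousal attribution (R2), Dana Novak is treated as also owning Emil Novak's interest in Fairlane Pharma AG, giving 45% + 48% = 93%.
Chain via Oakhollow Textiles S.p.A. → Halcyon Group plc (R3): 100% × 17% × 18% = 3.06% of Ashford Industries Corp.
Chain via Harbor Services GmbH → Quarry Partners LP (R3): 81% × 74% × 31% = 18.5814% of Ashford Industries Corp.
Chain via Fairlane Pharma AG → Cobalt Realty LP (R3): 93% × 74% × 12% = 8.2584% of Ashford Industries Corp.
Aggregating (R1): 3.06% + 18.5814% + 8.2584% = 29.8998%.

29.8998%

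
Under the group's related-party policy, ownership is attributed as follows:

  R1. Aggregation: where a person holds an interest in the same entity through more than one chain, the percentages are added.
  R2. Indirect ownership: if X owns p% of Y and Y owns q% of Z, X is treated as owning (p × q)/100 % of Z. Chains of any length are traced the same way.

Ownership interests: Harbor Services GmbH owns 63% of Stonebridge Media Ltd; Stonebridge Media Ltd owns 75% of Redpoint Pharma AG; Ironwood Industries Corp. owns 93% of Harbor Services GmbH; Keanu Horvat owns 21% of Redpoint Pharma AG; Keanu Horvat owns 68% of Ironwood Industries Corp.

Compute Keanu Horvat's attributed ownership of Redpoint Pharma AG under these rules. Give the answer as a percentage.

50.8809%

Chain via Ironwood Industries Corp. → Harbor Services GmbH → Stonebridge Media Ltd (R2): 68% × 93% × 63% × 75% = 29.8809% of Redpoint Pharma AG.
Direct interest in Redpoint Pharma AG: 21%.
Aggregating (R1): 29.8809% + 21% = 50.8809%.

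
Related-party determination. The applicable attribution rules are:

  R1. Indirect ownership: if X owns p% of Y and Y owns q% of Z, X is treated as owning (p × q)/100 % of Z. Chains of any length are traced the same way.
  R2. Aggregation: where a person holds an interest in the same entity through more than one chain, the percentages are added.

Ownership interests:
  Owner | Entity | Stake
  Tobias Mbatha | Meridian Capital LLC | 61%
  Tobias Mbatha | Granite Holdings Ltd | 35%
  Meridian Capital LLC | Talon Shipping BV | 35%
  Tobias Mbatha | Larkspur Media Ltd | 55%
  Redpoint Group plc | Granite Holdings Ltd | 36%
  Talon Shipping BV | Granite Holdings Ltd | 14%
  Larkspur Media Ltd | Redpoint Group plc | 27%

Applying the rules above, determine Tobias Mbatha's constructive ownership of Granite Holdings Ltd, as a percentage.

43.335%

Chain via Meridian Capital LLC → Talon Shipping BV (R1): 61% × 35% × 14% = 2.989% of Granite Holdings Ltd.
Chain via Larkspur Media Ltd → Redpoint Group plc (R1): 55% × 27% × 36% = 5.346% of Granite Holdings Ltd.
Direct interest in Granite Holdings Ltd: 35%.
Aggregating (R2): 2.989% + 5.346% + 35% = 43.335%.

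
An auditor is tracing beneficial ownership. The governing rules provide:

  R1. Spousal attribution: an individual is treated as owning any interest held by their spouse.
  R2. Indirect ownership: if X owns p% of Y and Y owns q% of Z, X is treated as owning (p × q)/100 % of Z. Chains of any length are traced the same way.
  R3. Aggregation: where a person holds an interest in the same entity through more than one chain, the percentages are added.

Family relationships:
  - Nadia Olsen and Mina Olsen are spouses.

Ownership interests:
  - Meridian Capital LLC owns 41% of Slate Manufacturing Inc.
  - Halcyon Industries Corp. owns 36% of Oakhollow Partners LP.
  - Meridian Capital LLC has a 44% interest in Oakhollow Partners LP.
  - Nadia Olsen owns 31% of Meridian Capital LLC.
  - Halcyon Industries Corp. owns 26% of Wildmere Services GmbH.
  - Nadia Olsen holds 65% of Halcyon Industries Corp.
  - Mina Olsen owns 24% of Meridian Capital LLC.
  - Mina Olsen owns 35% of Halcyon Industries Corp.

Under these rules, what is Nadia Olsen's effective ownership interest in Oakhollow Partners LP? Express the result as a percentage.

By spousal attribution (R1), Nadia Olsen is treated as also owning Mina Olsen's interest in Halcyon Industries Corp, giving 65% + 35% = 100%.
By spousal attribution (R1), Nadia Olsen is treated as also owning Mina Olsen's interest in Meridian Capital LLC, giving 31% + 24% = 55%.
Chain via Halcyon Industries Corp. (R2): 100% × 36% = 36% of Oakhollow Partners LP.
Chain via Meridian Capital LLC (R2): 55% × 44% = 24.2% of Oakhollow Partners LP.
Aggregating (R3): 36% + 24.2% = 60.2%.

60.2%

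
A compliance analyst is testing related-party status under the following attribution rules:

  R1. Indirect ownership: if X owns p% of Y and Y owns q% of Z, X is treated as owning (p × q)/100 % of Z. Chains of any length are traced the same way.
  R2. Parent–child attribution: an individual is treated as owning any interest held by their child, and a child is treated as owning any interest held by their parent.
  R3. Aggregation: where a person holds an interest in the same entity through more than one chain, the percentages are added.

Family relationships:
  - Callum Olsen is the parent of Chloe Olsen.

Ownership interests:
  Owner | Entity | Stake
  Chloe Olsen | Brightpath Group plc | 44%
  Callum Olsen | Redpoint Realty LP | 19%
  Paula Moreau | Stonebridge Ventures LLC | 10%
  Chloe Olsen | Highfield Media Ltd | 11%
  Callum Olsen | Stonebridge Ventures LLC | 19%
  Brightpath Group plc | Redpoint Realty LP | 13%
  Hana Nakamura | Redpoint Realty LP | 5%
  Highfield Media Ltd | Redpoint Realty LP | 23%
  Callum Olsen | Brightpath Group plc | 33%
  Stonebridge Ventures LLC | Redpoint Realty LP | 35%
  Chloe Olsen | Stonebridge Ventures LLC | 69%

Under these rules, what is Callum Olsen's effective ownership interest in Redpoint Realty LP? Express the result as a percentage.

By parent–child attribution (R2), Callum Olsen is treated as also owning Chloe Olsen's interest in Brightpath Group plc, giving 33% + 44% = 77%.
By parent–child attribution (R2), Callum Olsen is treated as also owning Chloe Olsen's interest in Stonebridge Ventures LLC, giving 19% + 69% = 88%.
By parent–child attribution (R2), Callum Olsen is treated as owning Chloe Olsen's 11% interest in Highfield Media Ltd.
Chain via Brightpath Group plc (R1): 77% × 13% = 10.01% of Redpoint Realty LP.
Chain via Stonebridge Ventures LLC (R1): 88% × 35% = 30.8% of Redpoint Realty LP.
Direct interest in Redpoint Realty LP: 19%.
Chain via Highfield Media Ltd (R1): 11% × 23% = 2.53% of Redpoint Realty LP.
Aggregating (R3): 10.01% + 30.8% + 19% + 2.53% = 62.34%.

62.34%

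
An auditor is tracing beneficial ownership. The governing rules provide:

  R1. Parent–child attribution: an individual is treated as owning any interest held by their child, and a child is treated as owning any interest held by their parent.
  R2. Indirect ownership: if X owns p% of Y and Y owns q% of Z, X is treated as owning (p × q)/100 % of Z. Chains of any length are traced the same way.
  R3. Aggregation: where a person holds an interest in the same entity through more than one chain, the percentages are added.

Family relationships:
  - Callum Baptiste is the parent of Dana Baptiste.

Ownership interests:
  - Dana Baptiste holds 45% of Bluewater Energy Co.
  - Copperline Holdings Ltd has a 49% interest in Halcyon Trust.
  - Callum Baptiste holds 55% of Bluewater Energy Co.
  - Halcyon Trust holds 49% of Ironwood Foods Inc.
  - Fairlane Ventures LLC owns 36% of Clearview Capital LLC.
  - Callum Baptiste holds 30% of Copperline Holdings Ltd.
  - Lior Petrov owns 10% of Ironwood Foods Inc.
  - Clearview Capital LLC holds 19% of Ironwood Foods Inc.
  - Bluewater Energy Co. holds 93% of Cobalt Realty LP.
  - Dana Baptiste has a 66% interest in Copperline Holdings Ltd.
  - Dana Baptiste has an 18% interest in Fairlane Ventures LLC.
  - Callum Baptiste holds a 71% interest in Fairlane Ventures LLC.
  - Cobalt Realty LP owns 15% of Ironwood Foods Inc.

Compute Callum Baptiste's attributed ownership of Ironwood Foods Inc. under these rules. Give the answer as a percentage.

By parent–child attribution (R1), Callum Baptiste is treated as also owning Dana Baptiste's interest in Fairlane Ventures LLC, giving 71% + 18% = 89%.
By parent–child attribution (R1), Callum Baptiste is treated as also owning Dana Baptiste's interest in Bluewater Energy Co, giving 55% + 45% = 100%.
By parent–child attribution (R1), Callum Baptiste is treated as also owning Dana Baptiste's interest in Copperline Holdings Ltd, giving 30% + 66% = 96%.
Chain via Fairlane Ventures LLC → Clearview Capital LLC (R2): 89% × 36% × 19% = 6.0876% of Ironwood Foods Inc.
Chain via Bluewater Energy Co. → Cobalt Realty LP (R2): 100% × 93% × 15% = 13.95% of Ironwood Foods Inc.
Chain via Copperline Holdings Ltd → Halcyon Trust (R2): 96% × 49% × 49% = 23.0496% of Ironwood Foods Inc.
Aggregating (R3): 6.0876% + 13.95% + 23.0496% = 43.0872%.

43.0872%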